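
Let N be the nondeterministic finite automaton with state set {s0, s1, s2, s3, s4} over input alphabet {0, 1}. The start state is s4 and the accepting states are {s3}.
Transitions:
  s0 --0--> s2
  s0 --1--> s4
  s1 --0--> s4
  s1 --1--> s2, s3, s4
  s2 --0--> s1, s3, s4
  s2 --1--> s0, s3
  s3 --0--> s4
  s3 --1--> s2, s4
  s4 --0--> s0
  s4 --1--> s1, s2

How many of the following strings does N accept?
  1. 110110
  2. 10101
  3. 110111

110110: accepted
10101: accepted
110111: accepted

3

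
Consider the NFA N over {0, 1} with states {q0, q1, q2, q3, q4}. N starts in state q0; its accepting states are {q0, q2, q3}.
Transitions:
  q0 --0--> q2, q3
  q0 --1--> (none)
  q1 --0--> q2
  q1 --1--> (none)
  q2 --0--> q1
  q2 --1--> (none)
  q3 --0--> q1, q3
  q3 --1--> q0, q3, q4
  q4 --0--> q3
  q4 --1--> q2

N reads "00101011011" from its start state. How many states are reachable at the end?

4

Start: {q0}
read 0: {q2, q3}
read 0: {q1, q3}
read 1: {q0, q3, q4}
read 0: {q1, q2, q3}
read 1: {q0, q3, q4}
read 0: {q1, q2, q3}
read 1: {q0, q3, q4}
read 1: {q0, q2, q3, q4}
read 0: {q1, q2, q3}
read 1: {q0, q3, q4}
read 1: {q0, q2, q3, q4}
Final reachable set {q0, q2, q3, q4} has 4 states.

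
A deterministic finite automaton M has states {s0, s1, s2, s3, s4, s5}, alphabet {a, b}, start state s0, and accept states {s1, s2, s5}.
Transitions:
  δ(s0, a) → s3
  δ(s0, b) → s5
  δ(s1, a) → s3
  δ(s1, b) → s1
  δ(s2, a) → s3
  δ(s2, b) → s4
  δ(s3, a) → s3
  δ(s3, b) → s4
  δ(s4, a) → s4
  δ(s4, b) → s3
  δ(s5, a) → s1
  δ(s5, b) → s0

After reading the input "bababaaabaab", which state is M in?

s0 --b--> s5
s5 --a--> s1
s1 --b--> s1
s1 --a--> s3
s3 --b--> s4
s4 --a--> s4
s4 --a--> s4
s4 --a--> s4
s4 --b--> s3
s3 --a--> s3
s3 --a--> s3
s3 --b--> s4

s4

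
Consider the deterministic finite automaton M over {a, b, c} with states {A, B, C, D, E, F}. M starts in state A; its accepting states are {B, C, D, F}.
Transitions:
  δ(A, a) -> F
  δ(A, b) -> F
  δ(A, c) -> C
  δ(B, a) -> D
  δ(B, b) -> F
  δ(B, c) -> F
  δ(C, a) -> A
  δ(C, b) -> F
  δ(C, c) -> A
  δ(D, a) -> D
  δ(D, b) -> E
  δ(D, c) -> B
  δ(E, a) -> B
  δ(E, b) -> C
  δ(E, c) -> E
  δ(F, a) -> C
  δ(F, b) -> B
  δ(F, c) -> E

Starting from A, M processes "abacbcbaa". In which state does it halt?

F

A --a--> F
F --b--> B
B --a--> D
D --c--> B
B --b--> F
F --c--> E
E --b--> C
C --a--> A
A --a--> F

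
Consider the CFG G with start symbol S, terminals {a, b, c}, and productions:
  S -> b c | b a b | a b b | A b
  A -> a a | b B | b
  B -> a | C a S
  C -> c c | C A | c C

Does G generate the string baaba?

no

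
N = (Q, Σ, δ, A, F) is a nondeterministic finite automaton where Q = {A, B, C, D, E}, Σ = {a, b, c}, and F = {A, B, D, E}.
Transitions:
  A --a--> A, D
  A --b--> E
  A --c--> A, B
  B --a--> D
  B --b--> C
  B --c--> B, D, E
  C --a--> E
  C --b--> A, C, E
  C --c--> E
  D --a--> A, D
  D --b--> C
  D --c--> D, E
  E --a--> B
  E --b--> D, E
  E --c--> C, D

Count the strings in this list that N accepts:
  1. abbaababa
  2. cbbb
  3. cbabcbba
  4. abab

abbaababa: accepted
cbbb: accepted
cbabcbba: accepted
abab: accepted

4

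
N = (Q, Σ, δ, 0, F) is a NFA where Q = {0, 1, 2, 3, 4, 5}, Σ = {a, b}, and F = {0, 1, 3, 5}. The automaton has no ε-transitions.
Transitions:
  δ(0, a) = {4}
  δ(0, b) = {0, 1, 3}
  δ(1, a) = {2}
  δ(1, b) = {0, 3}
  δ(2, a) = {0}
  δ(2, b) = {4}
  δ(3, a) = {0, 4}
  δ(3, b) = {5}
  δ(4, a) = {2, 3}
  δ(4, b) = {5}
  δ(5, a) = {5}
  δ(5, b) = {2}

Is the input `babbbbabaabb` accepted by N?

accepted

Start: {0}
read b: {0, 1, 3}
read a: {0, 2, 4}
read b: {0, 1, 3, 4, 5}
read b: {0, 1, 2, 3, 5}
read b: {0, 1, 2, 3, 4, 5}
read b: {0, 1, 2, 3, 4, 5}
read a: {0, 2, 3, 4, 5}
read b: {0, 1, 2, 3, 4, 5}
read a: {0, 2, 3, 4, 5}
read a: {0, 2, 3, 4, 5}
read b: {0, 1, 2, 3, 4, 5}
read b: {0, 1, 2, 3, 4, 5}
Reachable ∩ accepting = {0, 1, 3, 5} — nonempty.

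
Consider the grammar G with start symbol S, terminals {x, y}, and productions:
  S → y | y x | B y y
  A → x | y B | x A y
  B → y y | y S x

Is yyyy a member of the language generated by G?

yes

S ⇒ Byy ⇒ yyyy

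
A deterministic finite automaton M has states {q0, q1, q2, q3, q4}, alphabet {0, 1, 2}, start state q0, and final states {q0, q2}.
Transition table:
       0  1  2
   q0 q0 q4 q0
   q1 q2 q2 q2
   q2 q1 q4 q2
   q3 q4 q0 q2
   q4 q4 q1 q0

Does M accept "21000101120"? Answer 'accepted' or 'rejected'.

rejected

q0 --2--> q0
q0 --1--> q4
q4 --0--> q4
q4 --0--> q4
q4 --0--> q4
q4 --1--> q1
q1 --0--> q2
q2 --1--> q4
q4 --1--> q1
q1 --2--> q2
q2 --0--> q1
End in state q1, which is not an accepting state.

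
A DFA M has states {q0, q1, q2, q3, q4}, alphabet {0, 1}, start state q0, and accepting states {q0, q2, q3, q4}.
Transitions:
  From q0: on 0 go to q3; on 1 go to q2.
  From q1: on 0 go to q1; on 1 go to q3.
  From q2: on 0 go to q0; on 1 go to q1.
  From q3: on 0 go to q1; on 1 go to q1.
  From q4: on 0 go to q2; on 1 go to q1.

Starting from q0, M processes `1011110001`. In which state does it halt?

q0 --1--> q2
q2 --0--> q0
q0 --1--> q2
q2 --1--> q1
q1 --1--> q3
q3 --1--> q1
q1 --0--> q1
q1 --0--> q1
q1 --0--> q1
q1 --1--> q3

q3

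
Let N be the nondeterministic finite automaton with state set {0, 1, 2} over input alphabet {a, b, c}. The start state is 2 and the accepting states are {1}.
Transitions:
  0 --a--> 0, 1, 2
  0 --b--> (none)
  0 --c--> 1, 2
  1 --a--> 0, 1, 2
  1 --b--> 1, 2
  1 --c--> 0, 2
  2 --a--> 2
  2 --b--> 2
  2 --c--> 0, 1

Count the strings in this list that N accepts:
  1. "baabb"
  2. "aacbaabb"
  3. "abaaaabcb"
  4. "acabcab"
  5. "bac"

4

"baabb": rejected
"aacbaabb": accepted
"abaaaabcb": accepted
"acabcab": accepted
"bac": accepted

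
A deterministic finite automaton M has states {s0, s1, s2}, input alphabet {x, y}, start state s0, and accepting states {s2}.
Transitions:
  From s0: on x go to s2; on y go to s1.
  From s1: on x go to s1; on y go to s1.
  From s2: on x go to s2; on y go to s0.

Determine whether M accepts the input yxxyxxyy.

s0 --y--> s1
s1 --x--> s1
s1 --x--> s1
s1 --y--> s1
s1 --x--> s1
s1 --x--> s1
s1 --y--> s1
s1 --y--> s1
End in state s1, which is not an accepting state.

rejected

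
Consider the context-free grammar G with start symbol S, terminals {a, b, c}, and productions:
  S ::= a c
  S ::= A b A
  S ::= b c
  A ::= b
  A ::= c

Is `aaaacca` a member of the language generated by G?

no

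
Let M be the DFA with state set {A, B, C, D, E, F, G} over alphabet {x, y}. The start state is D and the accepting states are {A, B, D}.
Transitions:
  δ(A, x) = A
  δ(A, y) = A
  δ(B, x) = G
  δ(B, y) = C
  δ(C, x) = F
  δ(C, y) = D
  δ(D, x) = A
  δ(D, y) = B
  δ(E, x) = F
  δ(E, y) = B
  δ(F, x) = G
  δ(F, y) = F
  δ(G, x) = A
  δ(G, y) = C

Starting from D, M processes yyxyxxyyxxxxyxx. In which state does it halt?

D --y--> B
B --y--> C
C --x--> F
F --y--> F
F --x--> G
G --x--> A
A --y--> A
A --y--> A
A --x--> A
A --x--> A
A --x--> A
A --x--> A
A --y--> A
A --x--> A
A --x--> A

A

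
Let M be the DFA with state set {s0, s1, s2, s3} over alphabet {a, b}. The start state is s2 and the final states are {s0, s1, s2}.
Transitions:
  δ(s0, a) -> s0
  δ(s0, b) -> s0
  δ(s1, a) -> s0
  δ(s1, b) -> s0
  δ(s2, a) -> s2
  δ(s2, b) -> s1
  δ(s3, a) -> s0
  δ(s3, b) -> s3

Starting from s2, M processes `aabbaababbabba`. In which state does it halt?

s2 --a--> s2
s2 --a--> s2
s2 --b--> s1
s1 --b--> s0
s0 --a--> s0
s0 --a--> s0
s0 --b--> s0
s0 --a--> s0
s0 --b--> s0
s0 --b--> s0
s0 --a--> s0
s0 --b--> s0
s0 --b--> s0
s0 --a--> s0

s0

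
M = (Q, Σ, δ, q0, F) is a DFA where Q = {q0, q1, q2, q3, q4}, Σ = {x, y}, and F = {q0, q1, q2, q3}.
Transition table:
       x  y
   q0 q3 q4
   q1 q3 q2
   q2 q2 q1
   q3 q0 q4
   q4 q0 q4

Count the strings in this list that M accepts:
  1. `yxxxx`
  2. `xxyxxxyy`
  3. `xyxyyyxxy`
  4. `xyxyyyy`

`yxxxx`: accepted
`xxyxxxyy`: rejected
`xyxyyyxxy`: rejected
`xyxyyyy`: rejected

1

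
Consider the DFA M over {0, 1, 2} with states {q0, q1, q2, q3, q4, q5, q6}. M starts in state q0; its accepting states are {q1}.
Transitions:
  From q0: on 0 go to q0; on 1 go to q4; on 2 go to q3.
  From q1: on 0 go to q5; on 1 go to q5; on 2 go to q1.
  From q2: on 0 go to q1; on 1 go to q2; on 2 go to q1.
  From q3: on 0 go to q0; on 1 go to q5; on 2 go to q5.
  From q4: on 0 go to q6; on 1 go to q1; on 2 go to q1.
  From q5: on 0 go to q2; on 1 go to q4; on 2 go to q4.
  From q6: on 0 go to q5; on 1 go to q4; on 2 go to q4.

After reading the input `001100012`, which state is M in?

q0 --0--> q0
q0 --0--> q0
q0 --1--> q4
q4 --1--> q1
q1 --0--> q5
q5 --0--> q2
q2 --0--> q1
q1 --1--> q5
q5 --2--> q4

q4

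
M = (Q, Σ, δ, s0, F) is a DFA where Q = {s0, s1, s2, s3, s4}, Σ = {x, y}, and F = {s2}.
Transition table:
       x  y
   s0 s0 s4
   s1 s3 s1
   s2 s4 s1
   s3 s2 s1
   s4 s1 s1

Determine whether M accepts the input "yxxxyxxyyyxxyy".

rejected

s0 --y--> s4
s4 --x--> s1
s1 --x--> s3
s3 --x--> s2
s2 --y--> s1
s1 --x--> s3
s3 --x--> s2
s2 --y--> s1
s1 --y--> s1
s1 --y--> s1
s1 --x--> s3
s3 --x--> s2
s2 --y--> s1
s1 --y--> s1
End in state s1, which is not an accepting state.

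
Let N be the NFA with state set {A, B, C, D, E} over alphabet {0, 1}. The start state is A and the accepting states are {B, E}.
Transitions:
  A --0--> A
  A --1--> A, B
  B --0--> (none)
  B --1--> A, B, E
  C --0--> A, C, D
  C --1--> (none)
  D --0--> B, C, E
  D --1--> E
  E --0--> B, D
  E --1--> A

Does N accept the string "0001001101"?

accepted

Start: {A}
read 0: {A}
read 0: {A}
read 0: {A}
read 1: {A, B}
read 0: {A}
read 0: {A}
read 1: {A, B}
read 1: {A, B, E}
read 0: {A, B, D}
read 1: {A, B, E}
Reachable ∩ accepting = {B, E} — nonempty.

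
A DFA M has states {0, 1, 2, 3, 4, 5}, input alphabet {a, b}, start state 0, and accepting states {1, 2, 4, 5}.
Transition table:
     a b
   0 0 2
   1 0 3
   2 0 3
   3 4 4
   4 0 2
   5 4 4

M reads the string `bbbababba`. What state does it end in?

0 --b--> 2
2 --b--> 3
3 --b--> 4
4 --a--> 0
0 --b--> 2
2 --a--> 0
0 --b--> 2
2 --b--> 3
3 --a--> 4

4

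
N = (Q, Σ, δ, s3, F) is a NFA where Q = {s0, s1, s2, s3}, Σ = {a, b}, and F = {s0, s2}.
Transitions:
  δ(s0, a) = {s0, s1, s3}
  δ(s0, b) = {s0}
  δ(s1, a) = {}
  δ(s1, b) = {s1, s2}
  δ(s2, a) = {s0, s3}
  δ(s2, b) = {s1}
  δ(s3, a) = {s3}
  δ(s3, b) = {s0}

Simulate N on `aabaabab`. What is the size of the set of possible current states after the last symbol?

3

Start: {s3}
read a: {s3}
read a: {s3}
read b: {s0}
read a: {s0, s1, s3}
read a: {s0, s1, s3}
read b: {s0, s1, s2}
read a: {s0, s1, s3}
read b: {s0, s1, s2}
Final reachable set {s0, s1, s2} has 3 states.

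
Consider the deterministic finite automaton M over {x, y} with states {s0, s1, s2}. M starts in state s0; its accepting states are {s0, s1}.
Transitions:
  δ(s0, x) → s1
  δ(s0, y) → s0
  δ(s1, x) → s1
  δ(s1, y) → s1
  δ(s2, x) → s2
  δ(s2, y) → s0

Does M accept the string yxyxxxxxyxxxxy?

accepted

s0 --y--> s0
s0 --x--> s1
s1 --y--> s1
s1 --x--> s1
s1 --x--> s1
s1 --x--> s1
s1 --x--> s1
s1 --x--> s1
s1 --y--> s1
s1 --x--> s1
s1 --x--> s1
s1 --x--> s1
s1 --x--> s1
s1 --y--> s1
End in state s1, which is an accepting state.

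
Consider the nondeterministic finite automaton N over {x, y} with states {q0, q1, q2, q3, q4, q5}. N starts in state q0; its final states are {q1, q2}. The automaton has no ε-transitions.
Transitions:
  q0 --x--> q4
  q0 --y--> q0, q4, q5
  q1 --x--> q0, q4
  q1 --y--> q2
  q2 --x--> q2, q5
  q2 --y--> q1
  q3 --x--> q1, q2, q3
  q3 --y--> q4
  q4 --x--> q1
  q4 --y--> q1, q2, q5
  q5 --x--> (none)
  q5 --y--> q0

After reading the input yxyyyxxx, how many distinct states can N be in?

Start: {q0}
read y: {q0, q4, q5}
read x: {q1, q4}
read y: {q1, q2, q5}
read y: {q0, q1, q2}
read y: {q0, q1, q2, q4, q5}
read x: {q0, q1, q2, q4, q5}
read x: {q0, q1, q2, q4, q5}
read x: {q0, q1, q2, q4, q5}
Final reachable set {q0, q1, q2, q4, q5} has 5 states.

5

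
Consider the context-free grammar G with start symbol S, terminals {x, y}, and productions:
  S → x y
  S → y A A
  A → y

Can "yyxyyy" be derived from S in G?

no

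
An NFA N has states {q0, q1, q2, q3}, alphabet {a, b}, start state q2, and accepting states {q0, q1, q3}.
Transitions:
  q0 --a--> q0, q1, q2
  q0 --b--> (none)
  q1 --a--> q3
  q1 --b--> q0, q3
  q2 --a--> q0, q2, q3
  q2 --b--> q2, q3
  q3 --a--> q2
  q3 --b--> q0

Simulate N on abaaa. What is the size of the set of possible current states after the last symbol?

Start: {q2}
read a: {q0, q2, q3}
read b: {q0, q2, q3}
read a: {q0, q1, q2, q3}
read a: {q0, q1, q2, q3}
read a: {q0, q1, q2, q3}
Final reachable set {q0, q1, q2, q3} has 4 states.

4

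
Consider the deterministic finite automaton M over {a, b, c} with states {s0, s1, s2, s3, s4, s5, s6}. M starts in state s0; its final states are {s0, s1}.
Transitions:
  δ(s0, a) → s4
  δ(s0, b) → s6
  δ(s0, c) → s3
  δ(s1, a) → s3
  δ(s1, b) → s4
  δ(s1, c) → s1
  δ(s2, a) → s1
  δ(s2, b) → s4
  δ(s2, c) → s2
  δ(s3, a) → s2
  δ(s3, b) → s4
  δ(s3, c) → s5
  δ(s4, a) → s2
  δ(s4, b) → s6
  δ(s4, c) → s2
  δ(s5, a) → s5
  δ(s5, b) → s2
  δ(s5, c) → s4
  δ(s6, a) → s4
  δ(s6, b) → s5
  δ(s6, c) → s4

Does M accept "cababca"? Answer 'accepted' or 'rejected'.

accepted

s0 --c--> s3
s3 --a--> s2
s2 --b--> s4
s4 --a--> s2
s2 --b--> s4
s4 --c--> s2
s2 --a--> s1
End in state s1, which is an accepting state.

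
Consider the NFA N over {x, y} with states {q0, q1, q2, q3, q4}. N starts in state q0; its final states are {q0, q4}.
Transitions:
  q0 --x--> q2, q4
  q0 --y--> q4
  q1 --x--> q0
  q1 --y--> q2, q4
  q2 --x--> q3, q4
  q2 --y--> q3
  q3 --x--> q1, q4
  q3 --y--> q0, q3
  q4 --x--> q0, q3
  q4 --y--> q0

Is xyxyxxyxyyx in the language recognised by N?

accepted

Start: {q0}
read x: {q2, q4}
read y: {q0, q3}
read x: {q1, q2, q4}
read y: {q0, q2, q3, q4}
read x: {q0, q1, q2, q3, q4}
read x: {q0, q1, q2, q3, q4}
read y: {q0, q2, q3, q4}
read x: {q0, q1, q2, q3, q4}
read y: {q0, q2, q3, q4}
read y: {q0, q3, q4}
read x: {q0, q1, q2, q3, q4}
Reachable ∩ accepting = {q0, q4} — nonempty.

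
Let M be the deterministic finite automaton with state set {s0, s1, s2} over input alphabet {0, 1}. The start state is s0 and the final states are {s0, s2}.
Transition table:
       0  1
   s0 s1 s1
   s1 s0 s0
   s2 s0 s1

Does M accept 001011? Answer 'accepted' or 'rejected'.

s0 --0--> s1
s1 --0--> s0
s0 --1--> s1
s1 --0--> s0
s0 --1--> s1
s1 --1--> s0
End in state s0, which is an accepting state.

accepted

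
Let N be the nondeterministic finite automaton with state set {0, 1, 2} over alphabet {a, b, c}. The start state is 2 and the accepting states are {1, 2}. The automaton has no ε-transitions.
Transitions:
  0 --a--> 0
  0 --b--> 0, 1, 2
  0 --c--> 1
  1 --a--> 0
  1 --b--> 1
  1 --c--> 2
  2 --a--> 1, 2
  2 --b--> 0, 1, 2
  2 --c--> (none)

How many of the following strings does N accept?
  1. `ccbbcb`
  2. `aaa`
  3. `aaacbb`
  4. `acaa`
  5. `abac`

4

`ccbbcb`: rejected
`aaa`: accepted
`aaacbb`: accepted
`acaa`: accepted
`abac`: accepted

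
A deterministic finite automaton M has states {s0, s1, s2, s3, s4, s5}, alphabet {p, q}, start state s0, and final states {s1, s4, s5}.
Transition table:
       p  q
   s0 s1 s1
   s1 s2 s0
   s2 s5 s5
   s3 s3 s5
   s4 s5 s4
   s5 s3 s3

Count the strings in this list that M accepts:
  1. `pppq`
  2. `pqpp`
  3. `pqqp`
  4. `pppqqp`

`pppq`: rejected
`pqpp`: rejected
`pqqp`: rejected
`pppqqp`: rejected

0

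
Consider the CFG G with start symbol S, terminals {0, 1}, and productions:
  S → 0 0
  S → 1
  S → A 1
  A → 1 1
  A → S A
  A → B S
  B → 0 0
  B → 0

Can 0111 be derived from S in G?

no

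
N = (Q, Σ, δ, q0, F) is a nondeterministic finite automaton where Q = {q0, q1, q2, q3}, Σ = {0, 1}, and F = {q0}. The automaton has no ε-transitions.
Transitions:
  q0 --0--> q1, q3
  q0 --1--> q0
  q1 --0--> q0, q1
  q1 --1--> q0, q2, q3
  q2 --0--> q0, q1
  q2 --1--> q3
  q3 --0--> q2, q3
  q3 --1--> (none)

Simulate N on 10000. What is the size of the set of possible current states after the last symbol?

4

Start: {q0}
read 1: {q0}
read 0: {q1, q3}
read 0: {q0, q1, q2, q3}
read 0: {q0, q1, q2, q3}
read 0: {q0, q1, q2, q3}
Final reachable set {q0, q1, q2, q3} has 4 states.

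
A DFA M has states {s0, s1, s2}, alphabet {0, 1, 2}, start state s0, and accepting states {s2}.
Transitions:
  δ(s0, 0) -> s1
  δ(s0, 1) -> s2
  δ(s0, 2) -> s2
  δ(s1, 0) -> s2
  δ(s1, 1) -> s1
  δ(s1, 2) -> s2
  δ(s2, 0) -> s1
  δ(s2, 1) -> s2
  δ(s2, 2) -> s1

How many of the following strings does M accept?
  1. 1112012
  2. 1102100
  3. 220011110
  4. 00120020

1112012: rejected
1102100: accepted
220011110: accepted
00120020: rejected

2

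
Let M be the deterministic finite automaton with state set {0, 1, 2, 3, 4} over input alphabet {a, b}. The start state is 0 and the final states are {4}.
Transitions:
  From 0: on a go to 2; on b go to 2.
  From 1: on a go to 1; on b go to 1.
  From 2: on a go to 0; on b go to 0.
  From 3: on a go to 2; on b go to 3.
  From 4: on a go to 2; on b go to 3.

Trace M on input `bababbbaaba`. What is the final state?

2

0 --b--> 2
2 --a--> 0
0 --b--> 2
2 --a--> 0
0 --b--> 2
2 --b--> 0
0 --b--> 2
2 --a--> 0
0 --a--> 2
2 --b--> 0
0 --a--> 2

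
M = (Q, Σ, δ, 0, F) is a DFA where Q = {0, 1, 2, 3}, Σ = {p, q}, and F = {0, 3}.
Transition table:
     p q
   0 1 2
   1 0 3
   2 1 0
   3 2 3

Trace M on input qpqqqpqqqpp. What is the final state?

0 --q--> 2
2 --p--> 1
1 --q--> 3
3 --q--> 3
3 --q--> 3
3 --p--> 2
2 --q--> 0
0 --q--> 2
2 --q--> 0
0 --p--> 1
1 --p--> 0

0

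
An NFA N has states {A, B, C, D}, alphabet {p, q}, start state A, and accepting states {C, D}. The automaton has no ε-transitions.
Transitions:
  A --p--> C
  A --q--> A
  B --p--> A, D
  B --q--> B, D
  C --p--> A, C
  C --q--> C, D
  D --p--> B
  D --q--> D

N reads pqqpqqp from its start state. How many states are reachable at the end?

4

Start: {A}
read p: {C}
read q: {C, D}
read q: {C, D}
read p: {A, B, C}
read q: {A, B, C, D}
read q: {A, B, C, D}
read p: {A, B, C, D}
Final reachable set {A, B, C, D} has 4 states.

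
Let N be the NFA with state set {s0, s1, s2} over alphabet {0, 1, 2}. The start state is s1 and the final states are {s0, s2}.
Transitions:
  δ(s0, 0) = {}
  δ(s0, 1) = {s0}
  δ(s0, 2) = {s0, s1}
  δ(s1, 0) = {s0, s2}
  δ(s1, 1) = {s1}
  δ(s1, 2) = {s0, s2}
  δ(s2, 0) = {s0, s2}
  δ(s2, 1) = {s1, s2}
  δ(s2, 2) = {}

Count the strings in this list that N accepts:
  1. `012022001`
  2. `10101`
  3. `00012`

3

`012022001`: accepted
`10101`: accepted
`00012`: accepted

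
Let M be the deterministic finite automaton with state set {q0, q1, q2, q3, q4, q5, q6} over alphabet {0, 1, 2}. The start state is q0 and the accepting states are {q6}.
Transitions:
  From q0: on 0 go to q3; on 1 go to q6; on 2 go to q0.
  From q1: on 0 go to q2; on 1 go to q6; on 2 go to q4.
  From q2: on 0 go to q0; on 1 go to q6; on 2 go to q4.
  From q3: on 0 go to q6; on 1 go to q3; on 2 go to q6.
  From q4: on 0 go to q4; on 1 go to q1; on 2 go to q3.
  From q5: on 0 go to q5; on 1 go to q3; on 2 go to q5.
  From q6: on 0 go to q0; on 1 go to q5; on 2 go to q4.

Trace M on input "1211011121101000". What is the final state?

q0 --1--> q6
q6 --2--> q4
q4 --1--> q1
q1 --1--> q6
q6 --0--> q0
q0 --1--> q6
q6 --1--> q5
q5 --1--> q3
q3 --2--> q6
q6 --1--> q5
q5 --1--> q3
q3 --0--> q6
q6 --1--> q5
q5 --0--> q5
q5 --0--> q5
q5 --0--> q5

q5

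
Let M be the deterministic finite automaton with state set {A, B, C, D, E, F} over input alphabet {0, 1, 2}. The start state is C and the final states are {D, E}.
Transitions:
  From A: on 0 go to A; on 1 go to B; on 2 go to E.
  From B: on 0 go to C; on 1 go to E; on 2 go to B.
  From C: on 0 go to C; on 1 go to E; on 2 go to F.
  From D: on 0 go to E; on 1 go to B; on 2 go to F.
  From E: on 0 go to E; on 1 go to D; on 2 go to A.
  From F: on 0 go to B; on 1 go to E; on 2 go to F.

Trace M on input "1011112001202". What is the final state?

C --1--> E
E --0--> E
E --1--> D
D --1--> B
B --1--> E
E --1--> D
D --2--> F
F --0--> B
B --0--> C
C --1--> E
E --2--> A
A --0--> A
A --2--> E

E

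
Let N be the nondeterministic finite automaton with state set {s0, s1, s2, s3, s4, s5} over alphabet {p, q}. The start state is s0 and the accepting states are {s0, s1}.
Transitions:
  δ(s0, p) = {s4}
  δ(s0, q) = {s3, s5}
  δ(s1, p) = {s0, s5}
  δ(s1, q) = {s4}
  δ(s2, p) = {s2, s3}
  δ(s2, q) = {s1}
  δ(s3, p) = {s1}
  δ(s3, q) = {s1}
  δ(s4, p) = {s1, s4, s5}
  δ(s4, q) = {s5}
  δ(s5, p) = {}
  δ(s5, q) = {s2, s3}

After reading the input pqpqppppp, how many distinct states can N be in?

Start: {s0}
read p: {s4}
read q: {s5}
read p: {}
The reachable set is empty and stays empty for the remaining 6 symbols.
Final reachable set {} has 0 states.

0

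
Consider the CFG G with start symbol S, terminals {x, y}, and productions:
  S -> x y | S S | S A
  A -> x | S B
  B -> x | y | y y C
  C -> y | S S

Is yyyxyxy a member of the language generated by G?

no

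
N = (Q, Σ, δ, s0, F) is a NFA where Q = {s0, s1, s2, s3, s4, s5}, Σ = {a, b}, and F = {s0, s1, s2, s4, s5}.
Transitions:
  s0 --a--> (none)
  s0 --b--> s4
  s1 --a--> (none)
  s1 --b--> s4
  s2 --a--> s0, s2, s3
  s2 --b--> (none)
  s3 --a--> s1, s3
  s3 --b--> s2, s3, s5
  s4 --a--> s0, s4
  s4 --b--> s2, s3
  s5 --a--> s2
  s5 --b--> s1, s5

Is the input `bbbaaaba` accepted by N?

accepted

Start: {s0}
read b: {s4}
read b: {s2, s3}
read b: {s2, s3, s5}
read a: {s0, s1, s2, s3}
read a: {s0, s1, s2, s3}
read a: {s0, s1, s2, s3}
read b: {s2, s3, s4, s5}
read a: {s0, s1, s2, s3, s4}
Reachable ∩ accepting = {s0, s1, s2, s4} — nonempty.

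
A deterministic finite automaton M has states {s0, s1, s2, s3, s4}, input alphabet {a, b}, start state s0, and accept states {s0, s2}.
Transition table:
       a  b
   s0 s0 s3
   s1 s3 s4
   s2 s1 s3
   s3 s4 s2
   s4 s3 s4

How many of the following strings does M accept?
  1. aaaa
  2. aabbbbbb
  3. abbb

2

aaaa: accepted
aabbbbbb: accepted
abbb: rejected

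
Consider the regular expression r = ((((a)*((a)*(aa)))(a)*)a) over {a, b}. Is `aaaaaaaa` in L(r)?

Split as aaaaaaa·a: (((a)*((a)*(aa)))(a)*) matches aaaaaaa and a matches a.

yes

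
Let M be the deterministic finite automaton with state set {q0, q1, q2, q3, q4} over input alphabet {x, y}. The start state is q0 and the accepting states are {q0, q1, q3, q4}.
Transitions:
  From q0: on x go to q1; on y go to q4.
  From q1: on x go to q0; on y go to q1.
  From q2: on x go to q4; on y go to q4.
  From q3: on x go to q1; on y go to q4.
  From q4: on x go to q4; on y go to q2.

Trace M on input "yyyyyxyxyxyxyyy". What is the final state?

q2

q0 --y--> q4
q4 --y--> q2
q2 --y--> q4
q4 --y--> q2
q2 --y--> q4
q4 --x--> q4
q4 --y--> q2
q2 --x--> q4
q4 --y--> q2
q2 --x--> q4
q4 --y--> q2
q2 --x--> q4
q4 --y--> q2
q2 --y--> q4
q4 --y--> q2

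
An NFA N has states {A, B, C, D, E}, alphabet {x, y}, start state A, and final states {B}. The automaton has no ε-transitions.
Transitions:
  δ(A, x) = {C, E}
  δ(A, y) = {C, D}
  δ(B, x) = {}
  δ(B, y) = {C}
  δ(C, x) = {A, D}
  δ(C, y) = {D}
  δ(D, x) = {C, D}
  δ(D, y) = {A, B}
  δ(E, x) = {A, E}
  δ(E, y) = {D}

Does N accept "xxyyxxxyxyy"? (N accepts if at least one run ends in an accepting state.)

accepted

Start: {A}
read x: {C, E}
read x: {A, D, E}
read y: {A, B, C, D}
read y: {A, B, C, D}
read x: {A, C, D, E}
read x: {A, C, D, E}
read x: {A, C, D, E}
read y: {A, B, C, D}
read x: {A, C, D, E}
read y: {A, B, C, D}
read y: {A, B, C, D}
Reachable ∩ accepting = {B} — nonempty.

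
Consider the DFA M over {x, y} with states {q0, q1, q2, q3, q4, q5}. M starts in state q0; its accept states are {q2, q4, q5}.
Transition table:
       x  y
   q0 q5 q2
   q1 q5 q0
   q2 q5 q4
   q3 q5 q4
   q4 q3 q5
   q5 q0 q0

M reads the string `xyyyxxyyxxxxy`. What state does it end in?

q0 --x--> q5
q5 --y--> q0
q0 --y--> q2
q2 --y--> q4
q4 --x--> q3
q3 --x--> q5
q5 --y--> q0
q0 --y--> q2
q2 --x--> q5
q5 --x--> q0
q0 --x--> q5
q5 --x--> q0
q0 --y--> q2

q2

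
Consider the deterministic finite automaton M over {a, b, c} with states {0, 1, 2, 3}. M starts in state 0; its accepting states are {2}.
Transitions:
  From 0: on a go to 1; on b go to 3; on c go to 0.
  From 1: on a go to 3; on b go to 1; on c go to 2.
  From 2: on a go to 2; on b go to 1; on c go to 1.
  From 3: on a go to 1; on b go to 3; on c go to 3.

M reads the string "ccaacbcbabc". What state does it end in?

2

0 --c--> 0
0 --c--> 0
0 --a--> 1
1 --a--> 3
3 --c--> 3
3 --b--> 3
3 --c--> 3
3 --b--> 3
3 --a--> 1
1 --b--> 1
1 --c--> 2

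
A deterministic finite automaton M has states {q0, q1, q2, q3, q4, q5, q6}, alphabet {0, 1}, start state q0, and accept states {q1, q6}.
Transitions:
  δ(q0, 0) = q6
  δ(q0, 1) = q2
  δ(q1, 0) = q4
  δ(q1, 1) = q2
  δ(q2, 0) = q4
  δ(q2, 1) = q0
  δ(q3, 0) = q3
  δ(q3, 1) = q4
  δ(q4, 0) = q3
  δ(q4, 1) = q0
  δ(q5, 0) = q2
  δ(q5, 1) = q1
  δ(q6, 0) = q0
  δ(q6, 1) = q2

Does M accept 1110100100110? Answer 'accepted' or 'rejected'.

accepted

q0 --1--> q2
q2 --1--> q0
q0 --1--> q2
q2 --0--> q4
q4 --1--> q0
q0 --0--> q6
q6 --0--> q0
q0 --1--> q2
q2 --0--> q4
q4 --0--> q3
q3 --1--> q4
q4 --1--> q0
q0 --0--> q6
End in state q6, which is an accepting state.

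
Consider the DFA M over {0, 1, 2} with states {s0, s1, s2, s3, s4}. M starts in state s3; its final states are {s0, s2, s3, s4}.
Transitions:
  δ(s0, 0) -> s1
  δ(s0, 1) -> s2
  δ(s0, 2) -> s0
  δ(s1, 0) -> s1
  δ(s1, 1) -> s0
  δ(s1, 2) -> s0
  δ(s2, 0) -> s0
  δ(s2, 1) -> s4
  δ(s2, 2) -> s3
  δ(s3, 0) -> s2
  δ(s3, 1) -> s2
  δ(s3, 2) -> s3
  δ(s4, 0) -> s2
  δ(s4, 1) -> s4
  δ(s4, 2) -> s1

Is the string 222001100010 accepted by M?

s3 --2--> s3
s3 --2--> s3
s3 --2--> s3
s3 --0--> s2
s2 --0--> s0
s0 --1--> s2
s2 --1--> s4
s4 --0--> s2
s2 --0--> s0
s0 --0--> s1
s1 --1--> s0
s0 --0--> s1
End in state s1, which is not an accepting state.

rejected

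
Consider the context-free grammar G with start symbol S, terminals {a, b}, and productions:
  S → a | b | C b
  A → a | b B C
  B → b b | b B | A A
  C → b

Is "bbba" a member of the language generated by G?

no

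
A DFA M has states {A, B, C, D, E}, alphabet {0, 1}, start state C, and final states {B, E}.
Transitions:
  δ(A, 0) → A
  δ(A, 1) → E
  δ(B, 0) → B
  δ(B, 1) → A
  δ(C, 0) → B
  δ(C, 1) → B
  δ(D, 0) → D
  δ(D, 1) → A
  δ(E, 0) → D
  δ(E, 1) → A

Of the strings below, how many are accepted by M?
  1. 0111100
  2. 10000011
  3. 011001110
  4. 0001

1

0111100: rejected
10000011: accepted
011001110: rejected
0001: rejected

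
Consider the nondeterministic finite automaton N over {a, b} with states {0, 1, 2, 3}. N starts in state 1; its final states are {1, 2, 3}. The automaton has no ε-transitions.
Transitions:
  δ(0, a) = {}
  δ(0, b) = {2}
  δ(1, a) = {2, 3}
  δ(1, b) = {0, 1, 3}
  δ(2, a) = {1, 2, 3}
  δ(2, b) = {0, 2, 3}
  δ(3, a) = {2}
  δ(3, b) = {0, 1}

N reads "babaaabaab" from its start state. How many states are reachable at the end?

Start: {1}
read b: {0, 1, 3}
read a: {2, 3}
read b: {0, 1, 2, 3}
read a: {1, 2, 3}
read a: {1, 2, 3}
read a: {1, 2, 3}
read b: {0, 1, 2, 3}
read a: {1, 2, 3}
read a: {1, 2, 3}
read b: {0, 1, 2, 3}
Final reachable set {0, 1, 2, 3} has 4 states.

4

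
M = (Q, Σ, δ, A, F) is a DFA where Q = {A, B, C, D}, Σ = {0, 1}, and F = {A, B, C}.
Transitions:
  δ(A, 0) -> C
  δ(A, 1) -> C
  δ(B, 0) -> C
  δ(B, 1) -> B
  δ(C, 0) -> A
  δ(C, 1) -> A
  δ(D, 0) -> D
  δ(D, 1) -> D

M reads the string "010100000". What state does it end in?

A --0--> C
C --1--> A
A --0--> C
C --1--> A
A --0--> C
C --0--> A
A --0--> C
C --0--> A
A --0--> C

C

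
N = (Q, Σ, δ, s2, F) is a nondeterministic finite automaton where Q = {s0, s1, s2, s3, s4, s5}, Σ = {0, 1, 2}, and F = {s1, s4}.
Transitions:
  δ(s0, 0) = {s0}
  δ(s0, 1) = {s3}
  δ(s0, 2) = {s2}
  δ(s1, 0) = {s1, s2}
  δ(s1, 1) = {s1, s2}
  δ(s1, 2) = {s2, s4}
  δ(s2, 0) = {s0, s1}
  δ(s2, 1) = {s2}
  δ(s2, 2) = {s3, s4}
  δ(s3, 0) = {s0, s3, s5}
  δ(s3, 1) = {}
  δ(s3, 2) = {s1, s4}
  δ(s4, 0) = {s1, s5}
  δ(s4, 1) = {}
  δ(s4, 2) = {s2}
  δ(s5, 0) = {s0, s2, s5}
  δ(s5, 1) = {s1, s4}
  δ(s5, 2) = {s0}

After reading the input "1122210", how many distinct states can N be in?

2

Start: {s2}
read 1: {s2}
read 1: {s2}
read 2: {s3, s4}
read 2: {s1, s2, s4}
read 2: {s2, s3, s4}
read 1: {s2}
read 0: {s0, s1}
Final reachable set {s0, s1} has 2 states.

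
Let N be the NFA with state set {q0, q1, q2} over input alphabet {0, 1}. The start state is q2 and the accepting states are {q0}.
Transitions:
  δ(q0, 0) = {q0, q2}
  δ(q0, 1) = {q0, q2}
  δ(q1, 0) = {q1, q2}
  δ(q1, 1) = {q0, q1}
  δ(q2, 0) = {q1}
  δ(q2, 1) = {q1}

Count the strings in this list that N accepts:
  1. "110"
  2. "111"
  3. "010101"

"110": accepted
"111": accepted
"010101": accepted

3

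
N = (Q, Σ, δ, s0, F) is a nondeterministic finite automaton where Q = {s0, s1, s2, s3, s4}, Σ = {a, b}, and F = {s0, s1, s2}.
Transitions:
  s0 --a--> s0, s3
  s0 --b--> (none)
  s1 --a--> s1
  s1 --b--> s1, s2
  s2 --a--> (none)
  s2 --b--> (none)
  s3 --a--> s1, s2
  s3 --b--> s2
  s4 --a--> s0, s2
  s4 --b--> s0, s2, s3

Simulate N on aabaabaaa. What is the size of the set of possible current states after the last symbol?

Start: {s0}
read a: {s0, s3}
read a: {s0, s1, s2, s3}
read b: {s1, s2}
read a: {s1}
read a: {s1}
read b: {s1, s2}
read a: {s1}
read a: {s1}
read a: {s1}
Final reachable set {s1} has 1 state.

1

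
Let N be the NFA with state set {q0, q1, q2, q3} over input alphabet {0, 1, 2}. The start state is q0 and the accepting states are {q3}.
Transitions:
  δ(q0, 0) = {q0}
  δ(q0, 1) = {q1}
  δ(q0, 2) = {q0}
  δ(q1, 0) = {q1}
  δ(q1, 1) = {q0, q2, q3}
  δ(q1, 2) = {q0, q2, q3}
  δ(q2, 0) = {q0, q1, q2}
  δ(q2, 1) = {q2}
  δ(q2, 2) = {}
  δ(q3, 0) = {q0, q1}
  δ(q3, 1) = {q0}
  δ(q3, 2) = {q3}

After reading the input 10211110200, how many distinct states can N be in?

3

Start: {q0}
read 1: {q1}
read 0: {q1}
read 2: {q0, q2, q3}
read 1: {q0, q1, q2}
read 1: {q0, q1, q2, q3}
read 1: {q0, q1, q2, q3}
read 1: {q0, q1, q2, q3}
read 0: {q0, q1, q2}
read 2: {q0, q2, q3}
read 0: {q0, q1, q2}
read 0: {q0, q1, q2}
Final reachable set {q0, q1, q2} has 3 states.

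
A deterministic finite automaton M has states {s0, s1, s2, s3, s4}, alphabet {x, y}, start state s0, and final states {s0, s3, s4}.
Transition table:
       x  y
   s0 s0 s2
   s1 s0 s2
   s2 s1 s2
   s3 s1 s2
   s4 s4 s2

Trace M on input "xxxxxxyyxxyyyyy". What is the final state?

s0 --x--> s0
s0 --x--> s0
s0 --x--> s0
s0 --x--> s0
s0 --x--> s0
s0 --x--> s0
s0 --y--> s2
s2 --y--> s2
s2 --x--> s1
s1 --x--> s0
s0 --y--> s2
s2 --y--> s2
s2 --y--> s2
s2 --y--> s2
s2 --y--> s2

s2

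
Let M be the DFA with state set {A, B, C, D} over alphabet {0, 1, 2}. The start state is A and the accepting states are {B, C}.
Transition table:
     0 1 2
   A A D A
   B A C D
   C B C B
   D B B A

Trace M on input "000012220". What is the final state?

A --0--> A
A --0--> A
A --0--> A
A --0--> A
A --1--> D
D --2--> A
A --2--> A
A --2--> A
A --0--> A

A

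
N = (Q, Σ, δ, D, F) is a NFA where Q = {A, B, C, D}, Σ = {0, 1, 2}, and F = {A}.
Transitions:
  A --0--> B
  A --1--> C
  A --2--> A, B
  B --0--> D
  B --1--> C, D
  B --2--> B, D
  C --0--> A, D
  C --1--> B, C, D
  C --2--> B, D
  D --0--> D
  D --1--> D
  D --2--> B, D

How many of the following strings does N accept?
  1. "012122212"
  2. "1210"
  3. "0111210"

"012122212": rejected
"1210": accepted
"0111210": accepted

2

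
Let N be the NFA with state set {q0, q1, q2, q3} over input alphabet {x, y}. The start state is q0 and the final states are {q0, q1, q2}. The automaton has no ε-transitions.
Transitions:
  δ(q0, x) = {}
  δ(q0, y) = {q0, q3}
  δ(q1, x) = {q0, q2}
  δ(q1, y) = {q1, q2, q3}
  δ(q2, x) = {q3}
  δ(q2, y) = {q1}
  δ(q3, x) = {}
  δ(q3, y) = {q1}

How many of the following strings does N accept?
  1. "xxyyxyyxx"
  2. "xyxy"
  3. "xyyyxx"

0

"xxyyxyyxx": rejected
"xyxy": rejected
"xyyyxx": rejected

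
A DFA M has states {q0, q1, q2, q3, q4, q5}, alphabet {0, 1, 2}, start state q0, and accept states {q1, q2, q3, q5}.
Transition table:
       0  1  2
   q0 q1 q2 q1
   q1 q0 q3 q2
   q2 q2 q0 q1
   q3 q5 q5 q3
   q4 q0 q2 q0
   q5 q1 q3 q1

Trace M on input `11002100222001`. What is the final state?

q0 --1--> q2
q2 --1--> q0
q0 --0--> q1
q1 --0--> q0
q0 --2--> q1
q1 --1--> q3
q3 --0--> q5
q5 --0--> q1
q1 --2--> q2
q2 --2--> q1
q1 --2--> q2
q2 --0--> q2
q2 --0--> q2
q2 --1--> q0

q0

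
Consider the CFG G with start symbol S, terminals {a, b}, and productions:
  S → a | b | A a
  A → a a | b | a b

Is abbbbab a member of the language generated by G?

no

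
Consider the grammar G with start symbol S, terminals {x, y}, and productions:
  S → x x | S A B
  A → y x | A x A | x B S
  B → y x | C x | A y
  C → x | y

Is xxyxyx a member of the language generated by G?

S ⇒ SAB ⇒ xxAB ⇒ xxyxB ⇒ xxyxyx

yes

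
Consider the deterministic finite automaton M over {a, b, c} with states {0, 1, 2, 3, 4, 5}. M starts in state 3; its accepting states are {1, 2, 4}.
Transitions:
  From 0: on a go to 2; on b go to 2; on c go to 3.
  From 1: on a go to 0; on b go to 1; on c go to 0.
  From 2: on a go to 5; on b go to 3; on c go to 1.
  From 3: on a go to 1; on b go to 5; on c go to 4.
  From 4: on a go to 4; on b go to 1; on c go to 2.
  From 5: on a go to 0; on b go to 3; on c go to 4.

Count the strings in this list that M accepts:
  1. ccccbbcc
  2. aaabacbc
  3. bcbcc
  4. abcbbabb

3

ccccbbcc: accepted
aaabacbc: accepted
bcbcc: rejected
abcbbabb: accepted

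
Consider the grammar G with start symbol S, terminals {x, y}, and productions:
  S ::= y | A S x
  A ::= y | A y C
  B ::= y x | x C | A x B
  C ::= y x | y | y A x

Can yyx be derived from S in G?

S ⇒ ASx ⇒ ySx ⇒ yyx

yes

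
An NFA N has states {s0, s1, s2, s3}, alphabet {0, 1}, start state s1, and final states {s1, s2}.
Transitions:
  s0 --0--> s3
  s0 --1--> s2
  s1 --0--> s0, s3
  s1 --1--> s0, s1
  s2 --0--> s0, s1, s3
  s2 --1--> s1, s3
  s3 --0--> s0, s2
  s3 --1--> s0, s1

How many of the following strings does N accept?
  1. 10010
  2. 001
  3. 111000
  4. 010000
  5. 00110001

5

10010: accepted
001: accepted
111000: accepted
010000: accepted
00110001: accepted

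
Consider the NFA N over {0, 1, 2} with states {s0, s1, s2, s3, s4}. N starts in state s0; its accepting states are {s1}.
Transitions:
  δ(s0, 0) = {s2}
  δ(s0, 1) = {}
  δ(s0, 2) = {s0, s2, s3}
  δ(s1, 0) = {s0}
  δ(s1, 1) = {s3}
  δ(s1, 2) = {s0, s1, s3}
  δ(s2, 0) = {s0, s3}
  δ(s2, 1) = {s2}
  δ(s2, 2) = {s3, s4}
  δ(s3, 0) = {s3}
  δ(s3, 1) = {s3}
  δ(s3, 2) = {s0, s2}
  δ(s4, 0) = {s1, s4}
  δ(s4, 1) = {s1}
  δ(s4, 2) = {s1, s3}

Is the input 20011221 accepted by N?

accepted

Start: {s0}
read 2: {s0, s2, s3}
read 0: {s0, s2, s3}
read 0: {s0, s2, s3}
read 1: {s2, s3}
read 1: {s2, s3}
read 2: {s0, s2, s3, s4}
read 2: {s0, s1, s2, s3, s4}
read 1: {s1, s2, s3}
Reachable ∩ accepting = {s1} — nonempty.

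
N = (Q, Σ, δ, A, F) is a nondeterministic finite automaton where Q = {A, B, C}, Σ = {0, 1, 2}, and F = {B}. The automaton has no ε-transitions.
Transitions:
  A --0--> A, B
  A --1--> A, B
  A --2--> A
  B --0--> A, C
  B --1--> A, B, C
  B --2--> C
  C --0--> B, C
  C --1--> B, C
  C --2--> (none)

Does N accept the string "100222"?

rejected

Start: {A}
read 1: {A, B}
read 0: {A, B, C}
read 0: {A, B, C}
read 2: {A, C}
read 2: {A}
read 2: {A}
Reachable ∩ accepting = {} — empty.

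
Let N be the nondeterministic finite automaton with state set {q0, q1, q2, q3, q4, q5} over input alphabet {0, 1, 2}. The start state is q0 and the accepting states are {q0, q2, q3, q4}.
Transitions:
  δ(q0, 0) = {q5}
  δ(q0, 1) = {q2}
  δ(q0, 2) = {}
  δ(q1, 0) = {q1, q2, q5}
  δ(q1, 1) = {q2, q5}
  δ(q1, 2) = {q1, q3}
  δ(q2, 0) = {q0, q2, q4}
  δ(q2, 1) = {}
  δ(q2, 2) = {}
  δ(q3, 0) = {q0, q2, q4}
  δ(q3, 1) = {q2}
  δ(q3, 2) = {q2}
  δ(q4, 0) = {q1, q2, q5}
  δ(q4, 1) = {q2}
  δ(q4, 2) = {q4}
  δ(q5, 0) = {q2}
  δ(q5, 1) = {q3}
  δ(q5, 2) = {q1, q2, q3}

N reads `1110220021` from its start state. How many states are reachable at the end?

0

Start: {q0}
read 1: {q2}
read 1: {}
The reachable set is empty and stays empty for the remaining 8 symbols.
Final reachable set {} has 0 states.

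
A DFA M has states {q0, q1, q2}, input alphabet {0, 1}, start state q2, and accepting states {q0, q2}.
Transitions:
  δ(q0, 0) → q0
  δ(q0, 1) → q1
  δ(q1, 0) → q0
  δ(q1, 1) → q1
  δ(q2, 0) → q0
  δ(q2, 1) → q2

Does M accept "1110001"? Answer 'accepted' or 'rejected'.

q2 --1--> q2
q2 --1--> q2
q2 --1--> q2
q2 --0--> q0
q0 --0--> q0
q0 --0--> q0
q0 --1--> q1
End in state q1, which is not an accepting state.

rejected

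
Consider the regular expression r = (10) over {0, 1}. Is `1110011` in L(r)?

no

No split of 1110011 into u·v has 1 matching u and 0 matching v.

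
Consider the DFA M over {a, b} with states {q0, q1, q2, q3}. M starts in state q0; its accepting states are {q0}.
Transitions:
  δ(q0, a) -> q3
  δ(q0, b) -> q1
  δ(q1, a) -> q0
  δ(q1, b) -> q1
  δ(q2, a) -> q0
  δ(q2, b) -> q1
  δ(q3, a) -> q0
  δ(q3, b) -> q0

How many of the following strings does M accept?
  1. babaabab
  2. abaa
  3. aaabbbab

2

babaabab: accepted
abaa: accepted
aaabbbab: rejected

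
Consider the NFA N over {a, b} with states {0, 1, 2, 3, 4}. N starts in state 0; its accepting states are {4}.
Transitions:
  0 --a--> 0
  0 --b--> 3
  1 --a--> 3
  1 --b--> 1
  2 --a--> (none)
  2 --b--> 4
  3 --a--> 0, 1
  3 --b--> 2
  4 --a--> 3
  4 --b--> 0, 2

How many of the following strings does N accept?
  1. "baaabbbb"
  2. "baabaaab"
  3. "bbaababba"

"baaabbbb": rejected
"baabaaab": rejected
"bbaababba": rejected

0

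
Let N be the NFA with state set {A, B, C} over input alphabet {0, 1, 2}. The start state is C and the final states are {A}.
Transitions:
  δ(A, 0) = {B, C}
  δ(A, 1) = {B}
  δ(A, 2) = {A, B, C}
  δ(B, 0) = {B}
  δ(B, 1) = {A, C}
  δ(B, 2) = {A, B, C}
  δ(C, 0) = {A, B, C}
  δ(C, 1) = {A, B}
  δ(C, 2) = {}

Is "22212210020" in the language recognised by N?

rejected

Start: {C}
read 2: {}
The reachable set is empty and stays empty for the remaining 10 symbols.
Reachable ∩ accepting = {} — empty.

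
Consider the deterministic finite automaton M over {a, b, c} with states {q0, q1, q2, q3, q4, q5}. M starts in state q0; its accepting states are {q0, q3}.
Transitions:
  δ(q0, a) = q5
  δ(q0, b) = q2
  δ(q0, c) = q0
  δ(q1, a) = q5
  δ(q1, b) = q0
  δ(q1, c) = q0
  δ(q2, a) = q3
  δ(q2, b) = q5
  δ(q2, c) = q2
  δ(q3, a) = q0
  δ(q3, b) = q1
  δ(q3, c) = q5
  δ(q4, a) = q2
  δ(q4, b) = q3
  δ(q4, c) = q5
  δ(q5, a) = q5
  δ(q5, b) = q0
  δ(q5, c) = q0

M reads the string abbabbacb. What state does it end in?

q0 --a--> q5
q5 --b--> q0
q0 --b--> q2
q2 --a--> q3
q3 --b--> q1
q1 --b--> q0
q0 --a--> q5
q5 --c--> q0
q0 --b--> q2

q2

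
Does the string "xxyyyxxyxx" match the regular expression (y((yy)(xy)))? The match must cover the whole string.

No split of xxyyyxxyxx into u·v has y matching u and ((yy)(xy)) matching v.

no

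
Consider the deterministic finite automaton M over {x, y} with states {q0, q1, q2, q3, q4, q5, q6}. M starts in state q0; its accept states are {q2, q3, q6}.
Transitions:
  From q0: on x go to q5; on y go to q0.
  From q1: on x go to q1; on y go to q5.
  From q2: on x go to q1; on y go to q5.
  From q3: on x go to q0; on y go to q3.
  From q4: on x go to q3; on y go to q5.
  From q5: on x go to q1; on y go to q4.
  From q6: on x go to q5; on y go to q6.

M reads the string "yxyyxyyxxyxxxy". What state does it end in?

q5

q0 --y--> q0
q0 --x--> q5
q5 --y--> q4
q4 --y--> q5
q5 --x--> q1
q1 --y--> q5
q5 --y--> q4
q4 --x--> q3
q3 --x--> q0
q0 --y--> q0
q0 --x--> q5
q5 --x--> q1
q1 --x--> q1
q1 --y--> q5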